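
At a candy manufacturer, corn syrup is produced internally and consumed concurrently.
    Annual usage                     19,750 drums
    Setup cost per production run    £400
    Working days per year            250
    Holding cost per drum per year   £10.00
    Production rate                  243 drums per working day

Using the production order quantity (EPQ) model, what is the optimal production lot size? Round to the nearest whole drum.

Daily demand d = 19,750/250 = 79.000; p = 243; 1 − d/p = 0.67490
EPQ = √(2DS / (H(1 − d/p)))
    = √(2 × 19,750 × 400 / (10 × 0.67490)) ≈ 1,530.06

1,530 drums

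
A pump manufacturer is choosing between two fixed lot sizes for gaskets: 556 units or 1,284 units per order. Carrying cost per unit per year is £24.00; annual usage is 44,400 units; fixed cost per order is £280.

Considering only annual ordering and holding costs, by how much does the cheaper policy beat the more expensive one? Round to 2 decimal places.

£3,941.47

Annual cost at Q: ordering D·S/Q plus holding Q·H/2.
TC(556) = (44,400/556)×280 + (556/2)×24 = £29,031.71
TC(1,284) = (44,400/1,284)×280 + (1,284/2)×24 = £25,090.24
|ΔTC| = |£29,031.71 − £25,090.24| = £3,941.47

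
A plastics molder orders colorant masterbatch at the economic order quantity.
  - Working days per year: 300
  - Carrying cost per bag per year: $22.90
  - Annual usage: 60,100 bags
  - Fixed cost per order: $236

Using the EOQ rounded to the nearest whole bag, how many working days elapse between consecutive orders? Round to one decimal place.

5.6 days

2DS/H = 2·60,100·236/22.9 = 1,238,742.36
EOQ = √1,238,742.36 ≈ 1,112.99 → Q = 1,113 bags
Days between orders = 300 / (D/Q) = 300 / 53.998 ≈ 5.556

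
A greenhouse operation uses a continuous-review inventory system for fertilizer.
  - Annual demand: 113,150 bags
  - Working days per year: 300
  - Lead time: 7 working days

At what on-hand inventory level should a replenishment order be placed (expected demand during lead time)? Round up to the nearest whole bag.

Daily demand d = 113,150 / 300 = 377.167 bags/day
Demand during lead time = 377.167 × 7 = 2,640.17
Reorder point = 2,640.17 → round up

2,641 bags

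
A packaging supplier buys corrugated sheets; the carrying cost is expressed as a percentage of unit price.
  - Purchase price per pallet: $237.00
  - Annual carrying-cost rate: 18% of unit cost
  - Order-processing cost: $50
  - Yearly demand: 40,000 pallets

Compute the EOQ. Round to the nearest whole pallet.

H = i·C = 0.18 × $237 = $42.6600 per pallet-year
2DS/H = 2·40,000·50/42.66 = 93,764.65
EOQ = √93,764.65 ≈ 306.21

306 pallets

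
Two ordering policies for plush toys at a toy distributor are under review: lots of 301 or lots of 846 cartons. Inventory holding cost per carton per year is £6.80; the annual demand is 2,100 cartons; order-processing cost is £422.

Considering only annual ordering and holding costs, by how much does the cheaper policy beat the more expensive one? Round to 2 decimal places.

£43.67

For each Q, cost = (D/Q)·S + (Q/2)·H.
TC(301) = (2,100/301)×422 + (301/2)×6.8 = £3,967.59
TC(846) = (2,100/846)×422 + (846/2)×6.8 = £3,923.92
Cheaper: Q = 846.  Difference = £43.67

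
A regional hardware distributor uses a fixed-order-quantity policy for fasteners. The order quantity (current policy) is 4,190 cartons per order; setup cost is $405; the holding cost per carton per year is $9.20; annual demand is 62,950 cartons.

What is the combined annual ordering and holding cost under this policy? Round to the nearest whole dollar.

$25,359

Annual ordering cost = (D/Q)·S = (62,950/4,190) × 405 = $6,084.67
Annual holding cost  = (Q/2)·H = (4,190/2) × 9.2 = $19,274.00
Total = $6,084.67 + $19,274.00 = $25,358.67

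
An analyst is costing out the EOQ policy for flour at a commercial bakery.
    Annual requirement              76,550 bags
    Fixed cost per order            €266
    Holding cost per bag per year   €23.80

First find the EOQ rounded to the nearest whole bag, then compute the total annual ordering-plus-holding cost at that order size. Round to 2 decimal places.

EOQ = √(2DS/H) = √(2 × 76,550 × 266 / 23.8)
    = √(1,711,117.65) ≈ 1,308.10 → Q = 1,308 bags
Annual ordering cost = (D/Q)·S = (76,550/1,308) × 266 = €15,567.51
Annual holding cost  = (Q/2)·H = (1,308/2) × 23.8 = €15,565.20
Total = €15,567.51 + €15,565.20 = €31,132.71

€31,132.71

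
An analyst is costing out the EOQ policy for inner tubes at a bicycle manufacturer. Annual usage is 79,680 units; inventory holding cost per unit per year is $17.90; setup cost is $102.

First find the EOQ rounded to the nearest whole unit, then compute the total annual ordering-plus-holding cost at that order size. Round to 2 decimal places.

$17,057.53

EOQ = √(2DS/H) = √(2 × 79,680 × 102 / 17.9)
    = √(908,084.92) ≈ 952.93 → Q = 953 units
Orders/yr = 79,680/953 = 83.610; ordering cost = 83.610 × $102 = $8,528.18
Average inventory = 953/2 = 476.5; holding cost = 476.5 × $17.9 = $8,529.35
Total = $8,528.18 + $8,529.35 = $17,057.53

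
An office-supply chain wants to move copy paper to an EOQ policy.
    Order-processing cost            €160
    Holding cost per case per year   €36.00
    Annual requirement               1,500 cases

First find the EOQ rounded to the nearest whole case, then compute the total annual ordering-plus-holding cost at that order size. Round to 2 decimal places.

2DS/H = 2·1,500·160/36 = 13,333.33
EOQ = √13,333.33 ≈ 115.47 → Q = 115 cases
Ordering: D/Q × S = 1,500/115 × €160 = €2,086.96
Holding:  Q/2 × H = 115/2 × €36 = €2,070.00
Total = €2,086.96 + €2,070.00 = €4,156.96

€4,156.96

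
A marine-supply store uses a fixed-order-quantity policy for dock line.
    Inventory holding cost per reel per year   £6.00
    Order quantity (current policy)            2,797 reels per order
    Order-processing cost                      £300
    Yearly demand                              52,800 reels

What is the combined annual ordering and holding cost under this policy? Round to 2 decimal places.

Annual ordering cost = (D/Q)·S = (52,800/2,797) × 300 = £5,663.21
Annual holding cost  = (Q/2)·H = (2,797/2) × 6 = £8,391.00
Total = £5,663.21 + £8,391.00 = £14,054.21

£14,054.21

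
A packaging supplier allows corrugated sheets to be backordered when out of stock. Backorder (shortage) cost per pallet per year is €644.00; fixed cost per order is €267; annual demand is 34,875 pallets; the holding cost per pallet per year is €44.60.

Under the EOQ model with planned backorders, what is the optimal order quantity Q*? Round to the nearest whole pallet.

668 pallets

Basic EOQ = √(2·34,875·267/44.6) = 646.190
Backorder adjustment √((H+b)/b) = √((44.6+644)/644) = 1.0340
Q* = 646.190 × 1.0340 ≈ 668.19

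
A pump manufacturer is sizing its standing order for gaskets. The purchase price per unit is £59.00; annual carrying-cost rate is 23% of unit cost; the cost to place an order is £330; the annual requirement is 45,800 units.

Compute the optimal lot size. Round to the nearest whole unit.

H = i·C = 0.23 × £59 = £13.5700 per unit-year
EOQ = √(2DS/H) = √(2 × 45,800 × 330 / 13.57)
    = √(2,227,560.80) ≈ 1,492.50

1,493 units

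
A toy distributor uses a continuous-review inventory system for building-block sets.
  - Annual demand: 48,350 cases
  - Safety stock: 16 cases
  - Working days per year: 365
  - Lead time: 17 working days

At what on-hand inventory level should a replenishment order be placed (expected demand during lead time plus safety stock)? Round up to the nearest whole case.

Daily demand d = 48,350 / 365 = 132.466 cases/day
Demand during lead time = 132.466 × 17 = 2,251.92
Reorder point = 2,251.92 + 16 = 2,267.92 → round up

2,268 cases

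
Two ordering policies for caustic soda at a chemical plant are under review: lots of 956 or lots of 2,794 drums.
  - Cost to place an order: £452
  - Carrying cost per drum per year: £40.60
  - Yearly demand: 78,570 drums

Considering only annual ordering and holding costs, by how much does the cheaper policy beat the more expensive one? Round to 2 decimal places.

Annual cost at Q: ordering D·S/Q plus holding Q·H/2.
TC(956) = (78,570/956)×452 + (956/2)×40.6 = £56,554.96
TC(2,794) = (78,570/2,794)×452 + (2,794/2)×40.6 = £69,428.88
|ΔTC| = |£56,554.96 − £69,428.88| = £12,873.92

£12,873.92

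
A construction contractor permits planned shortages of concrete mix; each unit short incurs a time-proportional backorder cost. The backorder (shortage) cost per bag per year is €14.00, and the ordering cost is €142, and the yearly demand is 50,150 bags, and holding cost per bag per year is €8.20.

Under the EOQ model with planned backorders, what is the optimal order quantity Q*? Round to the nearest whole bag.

Q* = √(2DS/H) · √((H + b)/b)
   = √(2 × 50,150 × 142 / 8.2) · √((8.2 + 14) / 14)
   = 1,317.916 × 1.2593 ≈ 1,659.59

1,660 bags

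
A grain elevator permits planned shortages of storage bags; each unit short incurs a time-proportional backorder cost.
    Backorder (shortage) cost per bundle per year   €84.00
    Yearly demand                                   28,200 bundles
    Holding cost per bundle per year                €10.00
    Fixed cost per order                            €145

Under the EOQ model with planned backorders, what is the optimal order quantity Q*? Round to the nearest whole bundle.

957 bundles

Basic EOQ = √(2·28,200·145/10) = 904.323
Backorder adjustment √((H+b)/b) = √((10+84)/84) = 1.0579
Q* = 904.323 × 1.0579 ≈ 956.64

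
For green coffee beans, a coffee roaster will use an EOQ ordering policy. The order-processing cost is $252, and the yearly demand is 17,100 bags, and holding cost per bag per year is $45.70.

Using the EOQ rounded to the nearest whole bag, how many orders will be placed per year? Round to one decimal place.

39.4 orders per year

2DS/H = 2·17,100·252/45.7 = 188,586.43
EOQ = √188,586.43 ≈ 434.27 → Q = 434
Orders per year = D/Q = 17,100 / 434 = 39.401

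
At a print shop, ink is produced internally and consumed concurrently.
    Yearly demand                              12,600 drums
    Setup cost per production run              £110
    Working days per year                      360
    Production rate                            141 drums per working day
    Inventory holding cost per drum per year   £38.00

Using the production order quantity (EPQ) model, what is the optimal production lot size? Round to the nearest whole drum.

Daily demand d = 12,600/360 = 35.000; p = 141; 1 − d/p = 0.75177
EPQ = √(2DS / (H(1 − d/p)))
    = √(2 × 12,600 × 110 / (38 × 0.75177)) ≈ 311.50

312 drums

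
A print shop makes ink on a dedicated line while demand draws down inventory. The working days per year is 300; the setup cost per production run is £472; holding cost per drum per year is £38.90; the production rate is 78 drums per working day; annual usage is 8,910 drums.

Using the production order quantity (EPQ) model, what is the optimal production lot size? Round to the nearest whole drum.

591 drums

Daily demand d = 8,910/300 = 29.700; p = 78; 1 − d/p = 0.61923
EPQ = √(2DS / (H(1 − d/p)))
    = √(2 × 8,910 × 472 / (38.9 × 0.61923)) ≈ 590.91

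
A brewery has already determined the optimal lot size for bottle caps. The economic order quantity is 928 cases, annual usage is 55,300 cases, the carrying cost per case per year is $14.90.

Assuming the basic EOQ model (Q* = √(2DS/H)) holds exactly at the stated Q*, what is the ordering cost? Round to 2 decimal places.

$116.02

EOQ relation: Q² = 2DS/H, so rearrange for the unknown.
S = Q²H / (2D) = 928² × 14.9 / (2 × 55,300) = 116.0185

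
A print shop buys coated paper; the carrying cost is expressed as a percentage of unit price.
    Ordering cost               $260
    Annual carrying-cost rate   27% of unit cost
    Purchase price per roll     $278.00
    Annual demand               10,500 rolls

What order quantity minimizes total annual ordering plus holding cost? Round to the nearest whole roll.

270 rolls

H = i·C = 0.27 × $278 = $75.0600 per roll-year
Optimal lot size Q* = (2 × 10,500 × $260 / $75.06)^½ ≈ 269.71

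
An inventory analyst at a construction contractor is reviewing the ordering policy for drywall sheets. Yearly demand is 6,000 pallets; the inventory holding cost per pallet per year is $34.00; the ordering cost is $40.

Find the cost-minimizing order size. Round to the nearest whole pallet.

119 pallets

Optimal lot size Q* = (2 × 6,000 × $40 / $34)^½ ≈ 118.82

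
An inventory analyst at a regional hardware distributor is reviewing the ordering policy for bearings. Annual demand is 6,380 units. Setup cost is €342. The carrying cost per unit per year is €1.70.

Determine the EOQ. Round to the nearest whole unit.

Optimal lot size Q* = (2 × 6,380 × €342 / €1.7)^½ ≈ 1,602.19

1,602 units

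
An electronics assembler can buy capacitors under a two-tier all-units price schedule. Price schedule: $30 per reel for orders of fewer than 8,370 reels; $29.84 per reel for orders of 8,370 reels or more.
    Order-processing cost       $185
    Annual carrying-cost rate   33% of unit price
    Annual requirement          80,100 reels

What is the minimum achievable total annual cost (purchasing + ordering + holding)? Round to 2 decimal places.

$2,420,129.11

H₁ = 33%×$30 = $9.9000;  H₂ = 33%×$29.84 = $9.8472
EOQ₁ = √(2×80,100×185/9.9000) = 1,730.21  (< 8,370, feasible at tier 1)
EOQ₂ = √(2×80,100×185/9.8472) = 1,734.85  (< 8,370 → use Q = 8,370 at tier-2 price)
TC(tier 1 (EOQ₁), Q≈1,730.2) = $2,420,129.11
TC(tier 2, Q≈8,370.0) = $2,433,164.96
Minimum at tier 1 (EOQ₁): $2,420,129.11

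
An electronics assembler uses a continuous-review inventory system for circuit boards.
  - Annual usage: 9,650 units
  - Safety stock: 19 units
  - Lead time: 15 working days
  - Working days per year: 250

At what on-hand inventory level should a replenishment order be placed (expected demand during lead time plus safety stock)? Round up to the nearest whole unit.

598 units

Daily demand d = 9,650 / 250 = 38.600 units/day
Demand during lead time = 38.600 × 15 = 579.00
Reorder point = 579.00 + 19 = 598.00 → round up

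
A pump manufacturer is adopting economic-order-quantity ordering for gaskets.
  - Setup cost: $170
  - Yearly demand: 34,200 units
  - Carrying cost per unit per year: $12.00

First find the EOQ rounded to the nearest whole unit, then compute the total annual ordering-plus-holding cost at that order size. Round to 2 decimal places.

Q* = √(2·D·S / H) = √(2·34,200·170 / 12) = √969,000.0 ≈ 984.38 → Q = 984 units
Orders/yr = 34,200/984 = 34.756; ordering cost = 34.756 × $170 = $5,908.54
Average inventory = 984/2 = 492; holding cost = 492 × $12 = $5,904.00
Total = $5,908.54 + $5,904.00 = $11,812.54

$11,812.54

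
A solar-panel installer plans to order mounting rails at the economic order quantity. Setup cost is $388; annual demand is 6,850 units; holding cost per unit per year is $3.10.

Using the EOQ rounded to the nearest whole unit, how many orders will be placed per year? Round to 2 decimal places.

5.23 orders per year

Optimal lot size Q* = (2 × 6,850 × $388 / $3.1)^½ ≈ 1,309.47 → Q = 1,309
N = D/Q = 6,850/1,309 ≈ 5.233 orders/yr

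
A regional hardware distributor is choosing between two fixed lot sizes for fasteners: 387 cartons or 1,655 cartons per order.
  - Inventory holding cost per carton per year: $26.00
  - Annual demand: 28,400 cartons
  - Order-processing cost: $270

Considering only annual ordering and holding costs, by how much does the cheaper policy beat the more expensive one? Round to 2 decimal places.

$1,303.28

TC(Q) = (D/Q)S + (Q/2)H
TC(387) = (28,400/387)×270 + (387/2)×26 = $24,844.95
TC(1,655) = (28,400/1,655)×270 + (1,655/2)×26 = $26,148.23
|ΔTC| = |$24,844.95 − $26,148.23| = $1,303.28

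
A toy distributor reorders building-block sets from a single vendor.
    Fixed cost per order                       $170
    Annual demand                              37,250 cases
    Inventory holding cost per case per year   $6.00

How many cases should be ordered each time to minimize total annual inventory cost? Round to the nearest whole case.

EOQ = √(2DS/H) = √(2 × 37,250 × 170 / 6)
    = √(2,110,833.33) ≈ 1,452.87

1,453 cases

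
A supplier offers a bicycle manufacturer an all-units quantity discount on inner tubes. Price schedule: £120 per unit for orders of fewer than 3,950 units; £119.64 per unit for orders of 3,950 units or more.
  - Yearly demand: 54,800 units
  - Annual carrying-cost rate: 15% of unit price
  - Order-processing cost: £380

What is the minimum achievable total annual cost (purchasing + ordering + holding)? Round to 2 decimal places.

£6,596,987.25

H₁ = 15%×£120 = £18.0000;  H₂ = 15%×£119.64 = £17.9460
EOQ₁ = √(2×54,800×380/18.0000) = 1,521.11  (< 3,950, feasible at tier 1)
EOQ₂ = √(2×54,800×380/17.9460) = 1,523.40  (< 3,950 → use Q = 3,950 at tier-2 price)
TC(tier 1 (EOQ₁), Q≈1,521.1) = £6,603,379.99
TC(tier 2, Q≈3,950.0) = £6,596,987.25
Minimum at tier 2: £6,596,987.25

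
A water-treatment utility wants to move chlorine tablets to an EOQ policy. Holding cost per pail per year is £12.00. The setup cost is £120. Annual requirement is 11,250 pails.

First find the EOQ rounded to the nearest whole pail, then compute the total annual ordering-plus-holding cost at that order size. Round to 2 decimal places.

£5,692.10

2DS/H = 2·11,250·120/12 = 225,000.00
EOQ = √225,000.00 ≈ 474.34 → Q = 474 pails
Orders/yr = 11,250/474 = 23.734; ordering cost = 23.734 × £120 = £2,848.10
Average inventory = 474/2 = 237; holding cost = 237 × £12 = £2,844.00
Total = £2,848.10 + £2,844.00 = £5,692.10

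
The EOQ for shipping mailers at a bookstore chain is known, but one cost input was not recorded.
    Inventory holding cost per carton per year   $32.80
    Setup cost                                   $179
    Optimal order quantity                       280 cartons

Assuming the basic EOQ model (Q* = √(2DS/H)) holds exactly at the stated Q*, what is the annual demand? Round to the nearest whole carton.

7,183 cartons per year

EOQ relation: Q² = 2DS/H, so rearrange for the unknown.
D = Q²H / (2S) = 280² × 32.8 / (2 × 179) = 7,183.02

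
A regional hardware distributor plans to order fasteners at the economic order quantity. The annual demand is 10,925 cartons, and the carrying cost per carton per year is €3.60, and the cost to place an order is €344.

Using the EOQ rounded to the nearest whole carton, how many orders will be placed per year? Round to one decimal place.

7.6 orders per year

2DS/H = 2·10,925·344/3.6 = 2,087,888.89
EOQ = √2,087,888.89 ≈ 1,444.95 → Q = 1,445
Orders per year = D/Q = 10,925 / 1,445 = 7.561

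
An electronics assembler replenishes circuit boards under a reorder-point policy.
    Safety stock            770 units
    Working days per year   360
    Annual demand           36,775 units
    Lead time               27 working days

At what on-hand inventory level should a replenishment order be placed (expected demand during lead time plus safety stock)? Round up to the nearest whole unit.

3,529 units

Daily demand d = 36,775 / 360 = 102.153 units/day
Demand during lead time = 102.153 × 27 = 2,758.12
Reorder point = 2,758.12 + 770 = 3,528.12 → round up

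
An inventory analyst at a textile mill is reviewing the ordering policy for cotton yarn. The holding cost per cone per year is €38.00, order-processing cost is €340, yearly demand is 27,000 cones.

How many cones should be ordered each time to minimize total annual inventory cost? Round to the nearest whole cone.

695 cones

EOQ = √(2DS/H) = √(2 × 27,000 × 340 / 38)
    = √(483,157.89) ≈ 695.10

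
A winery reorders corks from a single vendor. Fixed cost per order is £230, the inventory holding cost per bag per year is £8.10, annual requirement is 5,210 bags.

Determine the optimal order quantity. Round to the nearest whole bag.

Optimal lot size Q* = (2 × 5,210 × £230 / £8.1)^½ ≈ 543.95

544 bags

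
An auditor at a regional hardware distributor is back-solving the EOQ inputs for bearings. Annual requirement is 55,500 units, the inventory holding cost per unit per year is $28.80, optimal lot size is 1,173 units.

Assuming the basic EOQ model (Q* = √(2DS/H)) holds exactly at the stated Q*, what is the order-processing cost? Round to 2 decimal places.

$357.00

From Q* = √(2DS/H) ⇒ Q*² = 2DS/H.
S = Q²H / (2D) = 1,173² × 28.8 / (2 × 55,500) = 356.9978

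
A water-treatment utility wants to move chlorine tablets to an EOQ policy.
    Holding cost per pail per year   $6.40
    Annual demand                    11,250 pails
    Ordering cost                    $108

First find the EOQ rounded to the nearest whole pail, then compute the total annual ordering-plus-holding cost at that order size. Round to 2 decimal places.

$3,943.60

2DS/H = 2·11,250·108/6.4 = 379,687.50
EOQ = √379,687.50 ≈ 616.19 → Q = 616 pails
Orders/yr = 11,250/616 = 18.263; ordering cost = 18.263 × $108 = $1,972.40
Average inventory = 616/2 = 308; holding cost = 308 × $6.4 = $1,971.20
Total = $1,972.40 + $1,971.20 = $3,943.60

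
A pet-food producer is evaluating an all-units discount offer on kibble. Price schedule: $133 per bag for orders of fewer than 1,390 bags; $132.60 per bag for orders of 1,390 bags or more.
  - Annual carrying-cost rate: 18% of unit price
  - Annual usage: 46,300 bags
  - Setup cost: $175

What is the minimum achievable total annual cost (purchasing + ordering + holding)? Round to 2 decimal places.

$6,161,797.40

H₁ = 18%×$133 = $23.9400;  H₂ = 18%×$132.60 = $23.8680
EOQ₁ = √(2×46,300×175/23.9400) = 822.74  (< 1,390, feasible at tier 1)
EOQ₂ = √(2×46,300×175/23.8680) = 823.98  (< 1,390 → use Q = 1,390 at tier-2 price)
TC(tier 1 (EOQ₁), Q≈822.7) = $6,177,596.39
TC(tier 2, Q≈1,390.0) = $6,161,797.40
Minimum at tier 2: $6,161,797.40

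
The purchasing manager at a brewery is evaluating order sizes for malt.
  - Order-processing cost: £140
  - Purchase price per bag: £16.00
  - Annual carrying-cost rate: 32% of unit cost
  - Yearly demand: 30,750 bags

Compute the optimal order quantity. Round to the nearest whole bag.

H = i·C = 0.32 × £16 = £5.1200 per bag-year
2DS/H = 2·30,750·140/5.12 = 1,681,640.62
EOQ = √1,681,640.62 ≈ 1,296.78

1,297 bags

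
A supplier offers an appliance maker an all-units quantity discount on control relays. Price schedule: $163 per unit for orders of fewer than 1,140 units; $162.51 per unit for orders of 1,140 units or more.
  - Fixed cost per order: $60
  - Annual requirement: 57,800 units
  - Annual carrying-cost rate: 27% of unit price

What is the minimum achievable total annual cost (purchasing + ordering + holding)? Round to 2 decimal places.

H₁ = 27%×$163 = $44.0100;  H₂ = 27%×$162.51 = $43.8777
EOQ₁ = √(2×57,800×60/44.0100) = 396.99  (< 1,140, feasible at tier 1)
EOQ₂ = √(2×57,800×60/43.8777) = 397.59  (< 1,140 → use Q = 1,140 at tier-2 price)
TC(tier 1 (EOQ₁), Q≈397.0) = $9,438,871.50
TC(tier 2, Q≈1,140.0) = $9,421,130.39
Minimum at tier 2: $9,421,130.39

$9,421,130.39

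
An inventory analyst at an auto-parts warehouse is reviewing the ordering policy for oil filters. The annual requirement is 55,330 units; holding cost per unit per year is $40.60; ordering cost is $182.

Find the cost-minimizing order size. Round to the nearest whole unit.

2DS/H = 2·55,330·182/40.6 = 496,062.07
EOQ = √496,062.07 ≈ 704.32

704 units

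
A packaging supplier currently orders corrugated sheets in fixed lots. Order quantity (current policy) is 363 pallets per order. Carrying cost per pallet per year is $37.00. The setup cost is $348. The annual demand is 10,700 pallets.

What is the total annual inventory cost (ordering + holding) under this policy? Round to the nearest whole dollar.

$16,973

Ordering: D/Q × S = 10,700/363 × $348 = $10,257.85
Holding:  Q/2 × H = 363/2 × $37 = $6,715.50
Total = $10,257.85 + $6,715.50 = $16,973.35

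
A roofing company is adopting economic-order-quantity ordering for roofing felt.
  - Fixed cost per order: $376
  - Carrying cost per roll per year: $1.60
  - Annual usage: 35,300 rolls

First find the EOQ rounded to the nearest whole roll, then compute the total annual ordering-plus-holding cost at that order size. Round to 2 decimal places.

Q* = √(2·D·S / H) = √(2·35,300·376 / 1.6) = √16,591,000.0 ≈ 4,073.21 → Q = 4,073 rolls
Ordering: D/Q × S = 35,300/4,073 × $376 = $3,258.73
Holding:  Q/2 × H = 4,073/2 × $1.6 = $3,258.40
Total = $3,258.73 + $3,258.40 = $6,517.13

$6,517.13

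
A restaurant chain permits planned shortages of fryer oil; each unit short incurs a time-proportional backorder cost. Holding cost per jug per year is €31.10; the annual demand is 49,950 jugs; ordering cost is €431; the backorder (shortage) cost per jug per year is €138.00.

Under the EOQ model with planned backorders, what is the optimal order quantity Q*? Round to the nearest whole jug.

Basic EOQ = √(2·49,950·431/31.1) = 1,176.633
Backorder adjustment √((H+b)/b) = √((31.1+138)/138) = 1.1070
Q* = 1,176.633 × 1.1070 ≈ 1,302.49

1,302 jugs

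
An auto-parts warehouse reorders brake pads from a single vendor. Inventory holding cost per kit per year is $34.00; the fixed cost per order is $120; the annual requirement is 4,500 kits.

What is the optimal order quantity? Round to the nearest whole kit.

178 kits

2DS/H = 2·4,500·120/34 = 31,764.71
EOQ = √31,764.71 ≈ 178.23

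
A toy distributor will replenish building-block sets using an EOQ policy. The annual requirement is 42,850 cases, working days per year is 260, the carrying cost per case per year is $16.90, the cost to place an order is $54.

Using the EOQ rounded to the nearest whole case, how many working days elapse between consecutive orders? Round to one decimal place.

EOQ = √(2DS/H) = √(2 × 42,850 × 54 / 16.9)
    = √(273,834.32) ≈ 523.29 → Q = 523 cases
Cycle time = (working days × Q)/D = (260 × 523) / 42,850 = 3.173 days

3.2 days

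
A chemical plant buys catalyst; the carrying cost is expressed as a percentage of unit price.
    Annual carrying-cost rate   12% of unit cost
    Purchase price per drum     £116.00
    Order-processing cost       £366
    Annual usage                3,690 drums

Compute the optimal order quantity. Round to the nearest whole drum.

441 drums

Holding cost per drum per year: H = 12% × £116 = £13.9200
2DS/H = 2·3,690·366/13.92 = 194,043.10
EOQ = √194,043.10 ≈ 440.50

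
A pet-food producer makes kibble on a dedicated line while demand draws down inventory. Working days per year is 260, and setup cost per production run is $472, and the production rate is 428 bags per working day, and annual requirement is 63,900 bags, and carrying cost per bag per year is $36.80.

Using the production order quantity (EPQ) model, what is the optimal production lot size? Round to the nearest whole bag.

Daily demand d = 63,900/260 = 245.769; p = 428; 1 − d/p = 0.42577
EPQ = √(2DS / (H(1 − d/p)))
    = √(2 × 63,900 × 472 / (36.8 × 0.42577)) ≈ 1,962.11

1,962 bags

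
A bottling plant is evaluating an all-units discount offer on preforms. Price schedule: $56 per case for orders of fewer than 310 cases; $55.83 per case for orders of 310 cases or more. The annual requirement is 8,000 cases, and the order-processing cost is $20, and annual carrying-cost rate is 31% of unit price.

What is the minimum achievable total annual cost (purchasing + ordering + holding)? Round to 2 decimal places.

H₁ = 31%×$56 = $17.3600;  H₂ = 31%×$55.83 = $17.3073
EOQ₁ = √(2×8,000×20/17.3600) = 135.77  (< 310, feasible at tier 1)
EOQ₂ = √(2×8,000×20/17.3073) = 135.98  (< 310 → use Q = 310 at tier-2 price)
TC(tier 1 (EOQ₁), Q≈135.8) = $450,356.95
TC(tier 2, Q≈310.0) = $449,838.76
Minimum at tier 2: $449,838.76

$449,838.76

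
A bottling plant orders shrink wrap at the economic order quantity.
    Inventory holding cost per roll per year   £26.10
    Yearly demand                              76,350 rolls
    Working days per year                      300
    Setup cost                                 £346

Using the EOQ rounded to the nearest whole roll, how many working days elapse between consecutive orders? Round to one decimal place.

5.6 days

Optimal lot size Q* = (2 × 76,350 × £346 / £26.1)^½ ≈ 1,422.78 → Q = 1,423 rolls
Days between orders = 300 / (D/Q) = 300 / 53.654 ≈ 5.591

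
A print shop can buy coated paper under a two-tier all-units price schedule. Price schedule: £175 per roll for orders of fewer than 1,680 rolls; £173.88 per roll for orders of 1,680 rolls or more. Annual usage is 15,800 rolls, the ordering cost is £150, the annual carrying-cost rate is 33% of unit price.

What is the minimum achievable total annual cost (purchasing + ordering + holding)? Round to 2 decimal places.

£2,781,544.94

H₁ = 33%×£175 = £57.7500;  H₂ = 33%×£173.88 = £57.3804
EOQ₁ = √(2×15,800×150/57.7500) = 286.49  (< 1,680, feasible at tier 1)
EOQ₂ = √(2×15,800×150/57.3804) = 287.41  (< 1,680 → use Q = 1,680 at tier-2 price)
TC(tier 1 (EOQ₁), Q≈286.5) = £2,781,544.94
TC(tier 2, Q≈1,680.0) = £2,796,914.25
Minimum at tier 1 (EOQ₁): £2,781,544.94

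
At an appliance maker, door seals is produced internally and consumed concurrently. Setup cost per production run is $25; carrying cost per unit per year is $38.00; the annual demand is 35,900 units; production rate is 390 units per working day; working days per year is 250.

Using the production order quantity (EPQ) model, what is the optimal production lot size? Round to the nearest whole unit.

Daily demand d = 35,900/250 = 143.600; p = 390; 1 − d/p = 0.63179
EPQ = √(2DS / (H(1 − d/p)))
    = √(2 × 35,900 × 25 / (38 × 0.63179)) ≈ 273.43

273 units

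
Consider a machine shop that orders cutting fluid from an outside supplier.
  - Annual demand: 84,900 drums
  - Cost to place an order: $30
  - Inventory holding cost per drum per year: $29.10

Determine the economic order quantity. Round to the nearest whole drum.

418 drums

Optimal lot size Q* = (2 × 84,900 × $30 / $29.1)^½ ≈ 418.39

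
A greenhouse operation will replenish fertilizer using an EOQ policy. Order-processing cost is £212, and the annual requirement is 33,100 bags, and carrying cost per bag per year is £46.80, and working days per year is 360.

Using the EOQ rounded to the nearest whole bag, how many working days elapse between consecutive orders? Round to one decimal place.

6.0 days

EOQ = √(2DS/H) = √(2 × 33,100 × 212 / 46.8)
    = √(299,880.34) ≈ 547.61 → Q = 548 bags
Cycle time = (working days × Q)/D = (360 × 548) / 33,100 = 5.960 days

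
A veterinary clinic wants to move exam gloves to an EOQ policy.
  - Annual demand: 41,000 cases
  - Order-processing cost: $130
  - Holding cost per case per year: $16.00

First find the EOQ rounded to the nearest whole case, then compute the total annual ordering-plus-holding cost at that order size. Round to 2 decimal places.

$13,059.86

Optimal lot size Q* = (2 × 41,000 × $130 / $16)^½ ≈ 816.24 → Q = 816 cases
Annual ordering cost = (D/Q)·S = (41,000/816) × 130 = $6,531.86
Annual holding cost  = (Q/2)·H = (816/2) × 16 = $6,528.00
Total = $6,531.86 + $6,528.00 = $13,059.86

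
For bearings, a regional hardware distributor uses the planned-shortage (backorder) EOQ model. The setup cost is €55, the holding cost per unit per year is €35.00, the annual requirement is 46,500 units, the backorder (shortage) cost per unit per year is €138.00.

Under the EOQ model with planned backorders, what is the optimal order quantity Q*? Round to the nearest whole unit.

428 units

Basic EOQ = √(2·46,500·55/35) = 382.286
Backorder adjustment √((H+b)/b) = √((35+138)/138) = 1.1197
Q* = 382.286 × 1.1197 ≈ 428.03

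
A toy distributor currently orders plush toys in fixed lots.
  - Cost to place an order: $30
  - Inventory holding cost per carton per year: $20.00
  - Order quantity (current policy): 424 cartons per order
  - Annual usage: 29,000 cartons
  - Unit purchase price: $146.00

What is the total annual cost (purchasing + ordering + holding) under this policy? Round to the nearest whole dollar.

$4,240,292

Ordering: D/Q × S = 29,000/424 × $30 = $2,051.89
Holding:  Q/2 × H = 424/2 × $20 = $4,240.00
Purchase cost = D·C = 29,000 × 146 = $4,234,000.00
Total = $2,051.89 + $4,240.00 + $4,234,000.00 = $4,240,291.89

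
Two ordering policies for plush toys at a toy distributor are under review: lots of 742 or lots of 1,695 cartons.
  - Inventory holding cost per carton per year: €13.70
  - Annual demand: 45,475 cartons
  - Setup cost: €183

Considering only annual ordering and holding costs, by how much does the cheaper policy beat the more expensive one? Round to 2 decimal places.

For each Q, cost = (D/Q)·S + (Q/2)·H.
TC(742) = (45,475/742)×183 + (742/2)×13.7 = €16,298.23
TC(1,695) = (45,475/1,695)×183 + (1,695/2)×13.7 = €16,520.44
Cheaper: Q = 742.  Difference = €222.21

€222.21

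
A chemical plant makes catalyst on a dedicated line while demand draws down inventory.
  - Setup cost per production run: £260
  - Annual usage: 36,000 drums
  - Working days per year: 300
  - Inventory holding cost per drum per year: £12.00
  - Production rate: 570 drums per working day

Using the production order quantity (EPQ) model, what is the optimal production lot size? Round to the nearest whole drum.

d = 36,000/300 = 120.0000 drums/day;  effective holding cost H(1 − d/p) = 12·(1 − 120.0000/570) = 9.47368
Q* = √(2DS / H_eff) = √(2·36,000·260 / 9.47368) ≈ 1,405.70

1,406 drums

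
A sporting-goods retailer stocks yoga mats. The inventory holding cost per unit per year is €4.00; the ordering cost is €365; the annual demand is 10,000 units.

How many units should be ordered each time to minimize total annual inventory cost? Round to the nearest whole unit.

1,351 units

Optimal lot size Q* = (2 × 10,000 × €365 / €4)^½ ≈ 1,350.93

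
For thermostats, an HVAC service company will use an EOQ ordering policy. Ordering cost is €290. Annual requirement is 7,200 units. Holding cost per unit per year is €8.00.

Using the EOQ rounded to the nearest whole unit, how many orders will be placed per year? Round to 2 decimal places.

9.97 orders per year

Q* = √(2·D·S / H) = √(2·7,200·290 / 8) = √522,000.0 ≈ 722.50 → Q = 722
N = D/Q = 7,200/722 ≈ 9.972 orders/yr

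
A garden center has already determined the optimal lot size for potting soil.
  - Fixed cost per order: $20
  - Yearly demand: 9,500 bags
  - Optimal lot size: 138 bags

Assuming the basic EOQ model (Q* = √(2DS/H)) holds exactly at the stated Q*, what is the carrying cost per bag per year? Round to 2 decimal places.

$19.95

EOQ relation: Q² = 2DS/H, so rearrange for the unknown.
H = 2DS / Q² = 2 × 9,500 × 20 / 138² = 19.9538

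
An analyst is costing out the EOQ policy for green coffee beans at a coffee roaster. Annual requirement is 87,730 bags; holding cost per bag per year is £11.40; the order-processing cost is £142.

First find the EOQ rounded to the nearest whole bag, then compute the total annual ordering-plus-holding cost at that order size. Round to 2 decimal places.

2DS/H = 2·87,730·142/11.4 = 2,185,554.39
EOQ = √2,185,554.39 ≈ 1,478.36 → Q = 1,478 bags
Orders/yr = 87,730/1,478 = 59.357; ordering cost = 59.357 × £142 = £8,428.73
Average inventory = 1,478/2 = 739; holding cost = 739 × £11.4 = £8,424.60
Total = £8,428.73 + £8,424.60 = £16,853.33

£16,853.33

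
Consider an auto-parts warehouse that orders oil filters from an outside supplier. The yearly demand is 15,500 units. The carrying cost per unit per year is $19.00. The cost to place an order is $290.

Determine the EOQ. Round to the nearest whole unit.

688 units

2DS/H = 2·15,500·290/19 = 473,157.89
EOQ = √473,157.89 ≈ 687.86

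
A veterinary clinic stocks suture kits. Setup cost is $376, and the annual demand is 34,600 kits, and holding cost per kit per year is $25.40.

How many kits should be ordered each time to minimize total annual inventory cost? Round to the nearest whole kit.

1,012 kits

Optimal lot size Q* = (2 × 34,600 × $376 / $25.4)^½ ≈ 1,012.12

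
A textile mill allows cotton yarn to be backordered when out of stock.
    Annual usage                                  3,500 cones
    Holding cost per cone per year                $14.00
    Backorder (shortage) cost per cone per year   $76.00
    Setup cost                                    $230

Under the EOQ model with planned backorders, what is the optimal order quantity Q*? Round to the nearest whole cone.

369 cones

Q* = √(2DS/H) · √((H + b)/b)
   = √(2 × 3,500 × 230 / 14) · √((14 + 76) / 76)
   = 339.116 × 1.0882 ≈ 369.03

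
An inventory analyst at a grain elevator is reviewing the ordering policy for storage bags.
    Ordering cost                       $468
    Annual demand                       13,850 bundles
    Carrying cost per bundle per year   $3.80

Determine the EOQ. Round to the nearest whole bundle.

1,847 bundles

Q* = √(2·D·S / H) = √(2·13,850·468 / 3.8) = √3,411,473.7 ≈ 1,847.02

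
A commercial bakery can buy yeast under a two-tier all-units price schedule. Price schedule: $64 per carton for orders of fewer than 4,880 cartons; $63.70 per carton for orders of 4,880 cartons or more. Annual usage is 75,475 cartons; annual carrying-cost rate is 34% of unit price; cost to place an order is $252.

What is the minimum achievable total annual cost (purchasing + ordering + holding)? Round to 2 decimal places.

H₁ = 34%×$64 = $21.7600;  H₂ = 34%×$63.70 = $21.6580
EOQ₁ = √(2×75,475×252/21.7600) = 1,322.17  (< 4,880, feasible at tier 1)
EOQ₂ = √(2×75,475×252/21.6580) = 1,325.28  (< 4,880 → use Q = 4,880 at tier-2 price)
TC(tier 1 (EOQ₁), Q≈1,322.2) = $4,859,170.42
TC(tier 2, Q≈4,880.0) = $4,864,500.50
Minimum at tier 1 (EOQ₁): $4,859,170.42

$4,859,170.42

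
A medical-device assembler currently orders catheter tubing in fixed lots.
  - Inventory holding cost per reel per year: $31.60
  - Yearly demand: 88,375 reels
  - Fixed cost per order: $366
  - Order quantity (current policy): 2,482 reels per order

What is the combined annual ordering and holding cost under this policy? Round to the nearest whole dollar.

$52,248

Ordering: D/Q × S = 88,375/2,482 × $366 = $13,031.93
Holding:  Q/2 × H = 2,482/2 × $31.6 = $39,215.60
Total = $13,031.93 + $39,215.60 = $52,247.53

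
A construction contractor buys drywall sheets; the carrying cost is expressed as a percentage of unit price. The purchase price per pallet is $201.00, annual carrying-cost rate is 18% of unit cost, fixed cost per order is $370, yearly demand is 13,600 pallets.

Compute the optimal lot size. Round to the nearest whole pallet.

H = i·C = 0.18 × $201 = $36.1800 per pallet-year
2DS/H = 2·13,600·370/36.18 = 278,164.73
EOQ = √278,164.73 ≈ 527.41

527 pallets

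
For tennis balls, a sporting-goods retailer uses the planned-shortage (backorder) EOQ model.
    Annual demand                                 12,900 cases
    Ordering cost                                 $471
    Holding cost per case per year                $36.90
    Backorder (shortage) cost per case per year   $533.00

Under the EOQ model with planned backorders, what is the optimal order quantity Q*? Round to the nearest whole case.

Basic EOQ = √(2·12,900·471/36.9) = 573.862
Backorder adjustment √((H+b)/b) = √((36.9+533)/533) = 1.0340
Q* = 573.862 × 1.0340 ≈ 593.39

593 cases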